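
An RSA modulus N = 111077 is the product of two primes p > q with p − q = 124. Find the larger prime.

Since p = q + 124, we have 111077 = q(q + 124), so q² + 124q − 111077 = 0.
Discriminant: 124² + 4·111077 = 15376 + 444308 = 459684; √459684 = 678.
q = (−124 + 678)/2 = 277, and p = q + 124 = 401.
Check: 277 · 401 = 111077.

401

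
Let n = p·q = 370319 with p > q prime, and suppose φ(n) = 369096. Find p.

φ(n) = (p−1)(q−1) = n − (p+q) + 1, so p + q = 370319 − 369096 + 1 = 1224.
p and q are the roots of t² − 1224t + 370319 = 0.
Discriminant: 1224² − 4·370319 = 1498176 − 1481276 = 16900; √16900 = 130.
q = (1224 − 130)/2 = 547, p = (1224 + 130)/2 = 677.
Check: 547 · 677 = 370319.

677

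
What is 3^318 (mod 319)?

5

3^1 ≡ 3 (mod 319)
3^2 ≡ 3^2 = 9 ≡ 9 (mod 319)
3^4 ≡ 9^2 = 81 ≡ 81 (mod 319)
3^8 ≡ 81^2 = 6561 ≡ 181 (mod 319)
3^16 ≡ 181^2 = 32761 ≡ 223 (mod 319)
3^32 ≡ 223^2 = 49729 ≡ 284 (mod 319)
3^64 ≡ 284^2 = 80656 ≡ 268 (mod 319)
3^128 ≡ 268^2 = 71824 ≡ 49 (mod 319)
3^256 ≡ 49^2 = 2401 ≡ 168 (mod 319)
318 = 256 + 32 + 16 + 8 + 4 + 2 in binary powers of 2.
So 3^318 ≡ 168 · 284 · 223 · 181 · 81 · 9 ≡ 5 (mod 319).
Since 5 ≠ 1, base 3 is a Fermat witness: 319 is composite.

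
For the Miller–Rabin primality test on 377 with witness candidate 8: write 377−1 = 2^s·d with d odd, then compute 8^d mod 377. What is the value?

377 − 1 = 376 = 2^3 · 47, so d = 47.
8^1 ≡ 8 (mod 377)
8^2 ≡ 8^2 = 64 ≡ 64 (mod 377)
8^4 ≡ 64^2 = 4096 ≡ 326 (mod 377)
8^8 ≡ 326^2 = 106276 ≡ 339 (mod 377)
8^16 ≡ 339^2 = 114921 ≡ 313 (mod 377)
8^32 ≡ 313^2 = 97969 ≡ 326 (mod 377)
47 = 32 + 8 + 4 + 2 + 1 in binary powers of 2.
So 8^47 ≡ 326 · 339 · 326 · 64 · 8 ≡ 31 (mod 377).
Squaring chain: 31 → 207 → 248; never reaches −1, so base 8 is a Miller–Rabin witness that 377 is composite.

31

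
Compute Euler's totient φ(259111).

Factor: 259111 = 37 · 47 · 149.
φ(259111) = (37−1) · (47−1) · (149−1) = 36 · 46 · 148 = 245088.

245088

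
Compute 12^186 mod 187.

111

12^1 ≡ 12 (mod 187)
12^2 ≡ 12^2 = 144 ≡ 144 (mod 187)
12^4 ≡ 144^2 = 20736 ≡ 166 (mod 187)
12^8 ≡ 166^2 = 27556 ≡ 67 (mod 187)
12^16 ≡ 67^2 = 4489 ≡ 1 (mod 187)
12^32 ≡ 1^2 = 1 ≡ 1 (mod 187)
12^64 ≡ 1^2 = 1 ≡ 1 (mod 187)
12^128 ≡ 1^2 = 1 ≡ 1 (mod 187)
186 = 128 + 32 + 16 + 8 + 2 in binary powers of 2.
So 12^186 ≡ 1 · 1 · 1 · 67 · 144 ≡ 111 (mod 187).
Since 111 ≠ 1, base 12 is a Fermat witness: 187 is composite.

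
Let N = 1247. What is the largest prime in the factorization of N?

43

1247 = 29 · 43
43 is prime.
So 1247 = 29 · 43; the largest prime factor is 43.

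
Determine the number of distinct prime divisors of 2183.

2

2183 = 37 · 59
2183 = 37 · 59, which has 2 distinct prime factors.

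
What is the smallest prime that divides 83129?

83129 is odd.
Digit sum 23, not divisible by 3.
Ends in 9: not divisible by 5.
7: 83129 = 7·11875 + 4
11: 83129 = 11·7557 + 2
13: 83129 = 13·6394 + 7
17: 83129 = 17·4889 + 16
19: 83129 = 19·4375 + 4
23: 83129 = 23·3614 + 7
29: 83129 = 29·2866 + 15
31: 83129 = 31·2681 + 18
37: 83129 = 37·2246 + 27
41: 83129 = 41·2027 + 22
43: 83129 = 43·1933 + 10
47: 83129 = 47·1768 + 33
53: 83129 = 53·1568 + 25
59: 83129 = 59·1408 + 57
61: 83129 = 61·1362 + 47
67: 83129 = 67·1240 + 49
71: 83129 = 71·1170 + 59
73: 83129 = 73·1138 + 55
79: 83129 = 79·1052 + 21
83: 83129 = 83·1001 + 46
89: 83129 = 89·934 + 3
97: 83129 = 97·857

97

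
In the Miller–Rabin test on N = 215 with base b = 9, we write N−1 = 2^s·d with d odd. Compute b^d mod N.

215 − 1 = 214 = 2^1 · 107, so d = 107.
9^1 ≡ 9 (mod 215)
9^2 ≡ 9^2 = 81 ≡ 81 (mod 215)
9^4 ≡ 81^2 = 6561 ≡ 111 (mod 215)
9^8 ≡ 111^2 = 12321 ≡ 66 (mod 215)
9^16 ≡ 66^2 = 4356 ≡ 56 (mod 215)
9^32 ≡ 56^2 = 3136 ≡ 126 (mod 215)
9^64 ≡ 126^2 = 15876 ≡ 181 (mod 215)
107 = 64 + 32 + 8 + 2 + 1 in binary powers of 2.
So 9^107 ≡ 181 · 126 · 66 · 81 · 9 ≡ 124 (mod 215).
Squaring chain: 124; never reaches −1, so base 9 is a Miller–Rabin witness that 215 is composite.

124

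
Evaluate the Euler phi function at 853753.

826800

Factor: 853753 = 79 · 101 · 107.
φ(853753) = (79−1) · (101−1) · (107−1) = 78 · 100 · 106 = 826800.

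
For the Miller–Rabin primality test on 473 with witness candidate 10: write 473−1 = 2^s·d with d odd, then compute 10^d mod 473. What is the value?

439

473 − 1 = 472 = 2^3 · 59, so d = 59.
10^1 ≡ 10 (mod 473)
10^2 ≡ 10^2 = 100 ≡ 100 (mod 473)
10^4 ≡ 100^2 = 10000 ≡ 67 (mod 473)
10^8 ≡ 67^2 = 4489 ≡ 232 (mod 473)
10^16 ≡ 232^2 = 53824 ≡ 375 (mod 473)
10^32 ≡ 375^2 = 140625 ≡ 144 (mod 473)
59 = 32 + 16 + 8 + 2 + 1 in binary powers of 2.
So 10^59 ≡ 144 · 375 · 232 · 100 · 10 ≡ 439 (mod 473).
Squaring chain: 439 → 210 → 111; never reaches −1, so base 10 is a Miller–Rabin witness that 473 is composite.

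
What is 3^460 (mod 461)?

1

3^1 ≡ 3 (mod 461)
3^2 ≡ 3^2 = 9 ≡ 9 (mod 461)
3^4 ≡ 9^2 = 81 ≡ 81 (mod 461)
3^8 ≡ 81^2 = 6561 ≡ 107 (mod 461)
3^16 ≡ 107^2 = 11449 ≡ 385 (mod 461)
3^32 ≡ 385^2 = 148225 ≡ 244 (mod 461)
3^64 ≡ 244^2 = 59536 ≡ 67 (mod 461)
3^128 ≡ 67^2 = 4489 ≡ 340 (mod 461)
3^256 ≡ 340^2 = 115600 ≡ 350 (mod 461)
460 = 256 + 128 + 64 + 8 + 4 in binary powers of 2.
So 3^460 ≡ 350 · 340 · 67 · 107 · 81 ≡ 1 (mod 461).
Since the result is 1, base 3 gives no evidence that 461 is composite.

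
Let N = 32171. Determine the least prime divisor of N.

32171 is odd.
Digit sum 14, not divisible by 3.
Ends in 1: not divisible by 5.
7: 32171 = 7·4595 + 6
11: 32171 = 11·2924 + 7
13: 32171 = 13·2474 + 9
17: 32171 = 17·1892 + 7
19: 32171 = 19·1693 + 4
23: 32171 = 23·1398 + 17
29: 32171 = 29·1109 + 10
31: 32171 = 31·1037 + 24
37: 32171 = 37·869 + 18
41: 32171 = 41·784 + 27
43: 32171 = 43·748 + 7
47: 32171 = 47·684 + 23
53: 32171 = 53·607

53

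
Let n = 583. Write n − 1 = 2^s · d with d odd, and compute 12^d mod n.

56

583 − 1 = 582 = 2^1 · 291, so d = 291.
12^1 ≡ 12 (mod 583)
12^2 ≡ 12^2 = 144 ≡ 144 (mod 583)
12^4 ≡ 144^2 = 20736 ≡ 331 (mod 583)
12^8 ≡ 331^2 = 109561 ≡ 540 (mod 583)
12^16 ≡ 540^2 = 291600 ≡ 100 (mod 583)
12^32 ≡ 100^2 = 10000 ≡ 89 (mod 583)
12^64 ≡ 89^2 = 7921 ≡ 342 (mod 583)
12^128 ≡ 342^2 = 116964 ≡ 364 (mod 583)
12^256 ≡ 364^2 = 132496 ≡ 155 (mod 583)
291 = 256 + 32 + 2 + 1 in binary powers of 2.
So 12^291 ≡ 155 · 89 · 144 · 12 ≡ 56 (mod 583).
Squaring chain: 56; never reaches −1, so base 12 is a Miller–Rabin witness that 583 is composite.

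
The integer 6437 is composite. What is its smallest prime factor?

6437 is odd.
Digit sum 20, not divisible by 3.
Ends in 7: not divisible by 5.
7: 6437 = 7·919 + 4
11: 6437 = 11·585 + 2
13: 6437 = 13·495 + 2
17: 6437 = 17·378 + 11
19: 6437 = 19·338 + 15
23: 6437 = 23·279 + 20
29: 6437 = 29·221 + 28
31: 6437 = 31·207 + 20
37: 6437 = 37·173 + 36
41: 6437 = 41·157

41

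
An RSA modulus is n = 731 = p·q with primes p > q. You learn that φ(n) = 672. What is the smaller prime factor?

17

φ(n) = (p−1)(q−1) = n − (p+q) + 1, so p + q = 731 − 672 + 1 = 60.
p and q are the roots of t² − 60t + 731 = 0.
Discriminant: 60² − 4·731 = 3600 − 2924 = 676; √676 = 26.
q = (60 − 26)/2 = 17, p = (60 + 26)/2 = 43.
Check: 17 · 43 = 731.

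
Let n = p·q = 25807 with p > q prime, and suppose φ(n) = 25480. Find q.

131

φ(n) = (p−1)(q−1) = n − (p+q) + 1, so p + q = 25807 − 25480 + 1 = 328.
p and q are the roots of t² − 328t + 25807 = 0.
Discriminant: 328² − 4·25807 = 107584 − 103228 = 4356; √4356 = 66.
q = (328 − 66)/2 = 131, p = (328 + 66)/2 = 197.
Check: 131 · 197 = 25807.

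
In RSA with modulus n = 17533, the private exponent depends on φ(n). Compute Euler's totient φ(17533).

Factor: 17533 = 89 · 197.
φ(17533) = (89−1) · (197−1) = 88 · 196 = 17248.

17248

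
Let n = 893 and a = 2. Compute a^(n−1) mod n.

2^1 ≡ 2 (mod 893)
2^2 ≡ 2^2 = 4 ≡ 4 (mod 893)
2^4 ≡ 4^2 = 16 ≡ 16 (mod 893)
2^8 ≡ 16^2 = 256 ≡ 256 (mod 893)
2^16 ≡ 256^2 = 65536 ≡ 347 (mod 893)
2^32 ≡ 347^2 = 120409 ≡ 747 (mod 893)
2^64 ≡ 747^2 = 558009 ≡ 777 (mod 893)
2^128 ≡ 777^2 = 603729 ≡ 61 (mod 893)
2^256 ≡ 61^2 = 3721 ≡ 149 (mod 893)
2^512 ≡ 149^2 = 22201 ≡ 769 (mod 893)
892 = 512 + 256 + 64 + 32 + 16 + 8 + 4 in binary powers of 2.
So 2^892 ≡ 769 · 149 · 777 · 747 · 347 · 256 · 16 ≡ 777 (mod 893).
Since 777 ≠ 1, base 2 is a Fermat witness: 893 is composite.

777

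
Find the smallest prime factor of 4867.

4867 is odd.
Digit sum 25, not divisible by 3.
Ends in 7: not divisible by 5.
7: 4867 = 7·695 + 2
11: 4867 = 11·442 + 5
13: 4867 = 13·374 + 5
17: 4867 = 17·286 + 5
19: 4867 = 19·256 + 3
23: 4867 = 23·211 + 14
29: 4867 = 29·167 + 24
31: 4867 = 31·157

31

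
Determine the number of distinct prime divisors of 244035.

5

244035 = 3^2 · 27115
27115 = 5 · 5423
5423 = 11 · 493
493 = 17 · 29
244035 = 3^2 · 5 · 11 · 17 · 29, which has 5 distinct prime factors.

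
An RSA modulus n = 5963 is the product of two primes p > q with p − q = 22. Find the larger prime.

89

Since p = q + 22, we have 5963 = q(q + 22), so q² + 22q − 5963 = 0.
Discriminant: 22² + 4·5963 = 484 + 23852 = 24336; √24336 = 156.
q = (−22 + 156)/2 = 67, and p = q + 22 = 89.
Check: 67 · 89 = 5963.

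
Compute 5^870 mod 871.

129

5^1 ≡ 5 (mod 871)
5^2 ≡ 5^2 = 25 ≡ 25 (mod 871)
5^4 ≡ 25^2 = 625 ≡ 625 (mod 871)
5^8 ≡ 625^2 = 390625 ≡ 417 (mod 871)
5^16 ≡ 417^2 = 173889 ≡ 560 (mod 871)
5^32 ≡ 560^2 = 313600 ≡ 40 (mod 871)
5^64 ≡ 40^2 = 1600 ≡ 729 (mod 871)
5^128 ≡ 729^2 = 531441 ≡ 131 (mod 871)
5^256 ≡ 131^2 = 17161 ≡ 612 (mod 871)
5^512 ≡ 612^2 = 374544 ≡ 14 (mod 871)
870 = 512 + 256 + 64 + 32 + 4 + 2 in binary powers of 2.
So 5^870 ≡ 14 · 612 · 729 · 40 · 625 · 25 ≡ 129 (mod 871).
Since 129 ≠ 1, base 5 is a Fermat witness: 871 is composite.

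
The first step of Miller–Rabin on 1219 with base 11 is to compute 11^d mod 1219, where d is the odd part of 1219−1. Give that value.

1219 − 1 = 1218 = 2^1 · 609, so d = 609.
11^1 ≡ 11 (mod 1219)
11^2 ≡ 11^2 = 121 ≡ 121 (mod 1219)
11^4 ≡ 121^2 = 14641 ≡ 13 (mod 1219)
11^8 ≡ 13^2 = 169 ≡ 169 (mod 1219)
11^16 ≡ 169^2 = 28561 ≡ 524 (mod 1219)
11^32 ≡ 524^2 = 274576 ≡ 301 (mod 1219)
11^64 ≡ 301^2 = 90601 ≡ 395 (mod 1219)
11^128 ≡ 395^2 = 156025 ≡ 1212 (mod 1219)
11^256 ≡ 1212^2 = 1468944 ≡ 49 (mod 1219)
11^512 ≡ 49^2 = 2401 ≡ 1182 (mod 1219)
609 = 512 + 64 + 32 + 1 in binary powers of 2.
So 11^609 ≡ 1182 · 395 · 301 · 11 ≡ 378 (mod 1219).
Squaring chain: 378; never reaches −1, so base 11 is a Miller–Rabin witness that 1219 is composite.

378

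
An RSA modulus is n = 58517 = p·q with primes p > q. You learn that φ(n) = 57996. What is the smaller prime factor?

φ(n) = (p−1)(q−1) = n − (p+q) + 1, so p + q = 58517 − 57996 + 1 = 522.
p and q are the roots of t² − 522t + 58517 = 0.
Discriminant: 522² − 4·58517 = 272484 − 234068 = 38416; √38416 = 196.
q = (522 − 196)/2 = 163, p = (522 + 196)/2 = 359.
Check: 163 · 359 = 58517.

163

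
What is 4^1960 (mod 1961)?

1561

4^1 ≡ 4 (mod 1961)
4^2 ≡ 4^2 = 16 ≡ 16 (mod 1961)
4^4 ≡ 16^2 = 256 ≡ 256 (mod 1961)
4^8 ≡ 256^2 = 65536 ≡ 823 (mod 1961)
4^16 ≡ 823^2 = 677329 ≡ 784 (mod 1961)
4^32 ≡ 784^2 = 614656 ≡ 863 (mod 1961)
4^64 ≡ 863^2 = 744769 ≡ 1550 (mod 1961)
4^128 ≡ 1550^2 = 2402500 ≡ 275 (mod 1961)
4^256 ≡ 275^2 = 75625 ≡ 1107 (mod 1961)
4^512 ≡ 1107^2 = 1225449 ≡ 1785 (mod 1961)
4^1024 ≡ 1785^2 = 3186225 ≡ 1561 (mod 1961)
1960 = 1024 + 512 + 256 + 128 + 32 + 8 in binary powers of 2.
So 4^1960 ≡ 1561 · 1785 · 1107 · 275 · 863 · 823 ≡ 1561 (mod 1961).
Since 1561 ≠ 1, base 4 is a Fermat witness: 1961 is composite.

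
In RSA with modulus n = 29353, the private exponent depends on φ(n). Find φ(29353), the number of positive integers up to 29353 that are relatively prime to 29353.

Factor: 29353 = 149 · 197.
φ(29353) = (149−1) · (197−1) = 148 · 196 = 29008.

29008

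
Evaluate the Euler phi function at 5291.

Factor: 5291 = 11 · 13 · 37.
φ(5291) = (11−1) · (13−1) · (37−1) = 10 · 12 · 36 = 4320.

4320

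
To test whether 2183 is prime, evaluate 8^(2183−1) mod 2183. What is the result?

8^1 ≡ 8 (mod 2183)
8^2 ≡ 8^2 = 64 ≡ 64 (mod 2183)
8^4 ≡ 64^2 = 4096 ≡ 1913 (mod 2183)
8^8 ≡ 1913^2 = 3659569 ≡ 861 (mod 2183)
8^16 ≡ 861^2 = 741321 ≡ 1284 (mod 2183)
8^32 ≡ 1284^2 = 1648656 ≡ 491 (mod 2183)
8^64 ≡ 491^2 = 241081 ≡ 951 (mod 2183)
8^128 ≡ 951^2 = 904401 ≡ 639 (mod 2183)
8^256 ≡ 639^2 = 408321 ≡ 100 (mod 2183)
8^512 ≡ 100^2 = 10000 ≡ 1268 (mod 2183)
8^1024 ≡ 1268^2 = 1607824 ≡ 1136 (mod 2183)
8^2048 ≡ 1136^2 = 1290496 ≡ 343 (mod 2183)
2182 = 2048 + 128 + 4 + 2 in binary powers of 2.
So 8^2182 ≡ 343 · 639 · 1913 · 64 ≡ 2009 (mod 2183).
Since 2009 ≠ 1, base 8 is a Fermat witness: 2183 is composite.

2009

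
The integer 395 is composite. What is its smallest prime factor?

5

395 is odd.
Digit sum 17, not divisible by 3.
Ends in 5: divisible by 5.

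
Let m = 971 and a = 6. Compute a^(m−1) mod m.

1

6^1 ≡ 6 (mod 971)
6^2 ≡ 6^2 = 36 ≡ 36 (mod 971)
6^4 ≡ 36^2 = 1296 ≡ 325 (mod 971)
6^8 ≡ 325^2 = 105625 ≡ 757 (mod 971)
6^16 ≡ 757^2 = 573049 ≡ 159 (mod 971)
6^32 ≡ 159^2 = 25281 ≡ 35 (mod 971)
6^64 ≡ 35^2 = 1225 ≡ 254 (mod 971)
6^128 ≡ 254^2 = 64516 ≡ 430 (mod 971)
6^256 ≡ 430^2 = 184900 ≡ 410 (mod 971)
6^512 ≡ 410^2 = 168100 ≡ 117 (mod 971)
970 = 512 + 256 + 128 + 64 + 8 + 2 in binary powers of 2.
So 6^970 ≡ 117 · 410 · 430 · 254 · 757 · 36 ≡ 1 (mod 971).
Since the result is 1, base 6 gives no evidence that 971 is composite.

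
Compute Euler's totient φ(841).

Factor: 841 = 29^2.
φ(841) = 29^1·(29−1) = 812.

812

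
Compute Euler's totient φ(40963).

35904

Factor: 40963 = 13 · 23 · 137.
φ(40963) = (13−1) · (23−1) · (137−1) = 12 · 22 · 136 = 35904.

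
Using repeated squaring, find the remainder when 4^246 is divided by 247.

4^1 ≡ 4 (mod 247)
4^2 ≡ 4^2 = 16 ≡ 16 (mod 247)
4^4 ≡ 16^2 = 256 ≡ 9 (mod 247)
4^8 ≡ 9^2 = 81 ≡ 81 (mod 247)
4^16 ≡ 81^2 = 6561 ≡ 139 (mod 247)
4^32 ≡ 139^2 = 19321 ≡ 55 (mod 247)
4^64 ≡ 55^2 = 3025 ≡ 61 (mod 247)
4^128 ≡ 61^2 = 3721 ≡ 16 (mod 247)
246 = 128 + 64 + 32 + 16 + 4 + 2 in binary powers of 2.
So 4^246 ≡ 16 · 61 · 55 · 139 · 9 · 16 ≡ 235 (mod 247).
Since 235 ≠ 1, base 4 is a Fermat witness: 247 is composite.

235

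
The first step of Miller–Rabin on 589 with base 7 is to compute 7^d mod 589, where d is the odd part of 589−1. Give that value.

589 − 1 = 588 = 2^2 · 147, so d = 147.
7^1 ≡ 7 (mod 589)
7^2 ≡ 7^2 = 49 ≡ 49 (mod 589)
7^4 ≡ 49^2 = 2401 ≡ 45 (mod 589)
7^8 ≡ 45^2 = 2025 ≡ 258 (mod 589)
7^16 ≡ 258^2 = 66564 ≡ 7 (mod 589)
7^32 ≡ 7^2 = 49 ≡ 49 (mod 589)
7^64 ≡ 49^2 = 2401 ≡ 45 (mod 589)
7^128 ≡ 45^2 = 2025 ≡ 258 (mod 589)
147 = 128 + 16 + 2 + 1 in binary powers of 2.
So 7^147 ≡ 258 · 7 · 49 · 7 ≡ 419 (mod 589).
Squaring chain: 419 → 39; never reaches −1, so base 7 is a Miller–Rabin witness that 589 is composite.

419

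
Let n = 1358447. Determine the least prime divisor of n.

29

1358447 is odd.
Digit sum 32, not divisible by 3.
Ends in 7: not divisible by 5.
7: 1358447 = 7·194063 + 6
11: 1358447 = 11·123495 + 2
13: 1358447 = 13·104495 + 12
17: 1358447 = 17·79908 + 11
19: 1358447 = 19·71497 + 4
23: 1358447 = 23·59062 + 21
29: 1358447 = 29·46843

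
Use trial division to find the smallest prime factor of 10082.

10082 is even: 2 divides it.

2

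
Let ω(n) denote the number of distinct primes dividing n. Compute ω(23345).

4

23345 = 5 · 4669
4669 = 7 · 667
667 = 23 · 29
23345 = 5 · 7 · 23 · 29, which has 4 distinct prime factors.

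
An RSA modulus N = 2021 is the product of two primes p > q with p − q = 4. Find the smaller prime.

43

Since p = q + 4, we have 2021 = q(q + 4), so q² + 4q − 2021 = 0.
Discriminant: 4² + 4·2021 = 16 + 8084 = 8100; √8100 = 90.
q = (−4 + 90)/2 = 43, and p = q + 4 = 47.
Check: 43 · 47 = 2021.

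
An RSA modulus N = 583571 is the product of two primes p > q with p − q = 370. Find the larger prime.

971

Since p = q + 370, we have 583571 = q(q + 370), so q² + 370q − 583571 = 0.
Discriminant: 370² + 4·583571 = 136900 + 2334284 = 2471184; √2471184 = 1572.
q = (−370 + 1572)/2 = 601, and p = q + 370 = 971.
Check: 601 · 971 = 583571.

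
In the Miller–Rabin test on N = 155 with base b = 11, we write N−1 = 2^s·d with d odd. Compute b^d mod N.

96

155 − 1 = 154 = 2^1 · 77, so d = 77.
11^1 ≡ 11 (mod 155)
11^2 ≡ 11^2 = 121 ≡ 121 (mod 155)
11^4 ≡ 121^2 = 14641 ≡ 71 (mod 155)
11^8 ≡ 71^2 = 5041 ≡ 81 (mod 155)
11^16 ≡ 81^2 = 6561 ≡ 51 (mod 155)
11^32 ≡ 51^2 = 2601 ≡ 121 (mod 155)
11^64 ≡ 121^2 = 14641 ≡ 71 (mod 155)
77 = 64 + 8 + 4 + 1 in binary powers of 2.
So 11^77 ≡ 71 · 81 · 71 · 11 ≡ 96 (mod 155).
Squaring chain: 96; never reaches −1, so base 11 is a Miller–Rabin witness that 155 is composite.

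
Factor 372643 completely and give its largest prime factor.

372643 = 53 · 7031
7031 = 79 · 89
89 is prime.
So 372643 = 53 · 79 · 89; the largest prime factor is 89.

89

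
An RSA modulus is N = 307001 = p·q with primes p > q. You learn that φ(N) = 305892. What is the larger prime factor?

φ(n) = (p−1)(q−1) = n − (p+q) + 1, so p + q = 307001 − 305892 + 1 = 1110.
p and q are the roots of t² − 1110t + 307001 = 0.
Discriminant: 1110² − 4·307001 = 1232100 − 1228004 = 4096; √4096 = 64.
q = (1110 − 64)/2 = 523, p = (1110 + 64)/2 = 587.
Check: 523 · 587 = 307001.

587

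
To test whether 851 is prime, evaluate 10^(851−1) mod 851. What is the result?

10^1 ≡ 10 (mod 851)
10^2 ≡ 10^2 = 100 ≡ 100 (mod 851)
10^4 ≡ 100^2 = 10000 ≡ 639 (mod 851)
10^8 ≡ 639^2 = 408321 ≡ 692 (mod 851)
10^16 ≡ 692^2 = 478864 ≡ 602 (mod 851)
10^32 ≡ 602^2 = 362404 ≡ 729 (mod 851)
10^64 ≡ 729^2 = 531441 ≡ 417 (mod 851)
10^128 ≡ 417^2 = 173889 ≡ 285 (mod 851)
10^256 ≡ 285^2 = 81225 ≡ 380 (mod 851)
10^512 ≡ 380^2 = 144400 ≡ 581 (mod 851)
850 = 512 + 256 + 64 + 16 + 2 in binary powers of 2.
So 10^850 ≡ 581 · 380 · 417 · 602 · 100 ≡ 380 (mod 851).
Since 380 ≠ 1, base 10 is a Fermat witness: 851 is composite.

380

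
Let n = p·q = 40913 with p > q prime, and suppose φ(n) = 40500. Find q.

163

φ(n) = (p−1)(q−1) = n − (p+q) + 1, so p + q = 40913 − 40500 + 1 = 414.
p and q are the roots of t² − 414t + 40913 = 0.
Discriminant: 414² − 4·40913 = 171396 − 163652 = 7744; √7744 = 88.
q = (414 − 88)/2 = 163, p = (414 + 88)/2 = 251.
Check: 163 · 251 = 40913.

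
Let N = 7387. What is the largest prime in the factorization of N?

7387 = 83 · 89
89 is prime.
So 7387 = 83 · 89; the largest prime factor is 89.

89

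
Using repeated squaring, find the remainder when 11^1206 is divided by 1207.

11^1 ≡ 11 (mod 1207)
11^2 ≡ 11^2 = 121 ≡ 121 (mod 1207)
11^4 ≡ 121^2 = 14641 ≡ 157 (mod 1207)
11^8 ≡ 157^2 = 24649 ≡ 509 (mod 1207)
11^16 ≡ 509^2 = 259081 ≡ 783 (mod 1207)
11^32 ≡ 783^2 = 613089 ≡ 1140 (mod 1207)
11^64 ≡ 1140^2 = 1299600 ≡ 868 (mod 1207)
11^128 ≡ 868^2 = 753424 ≡ 256 (mod 1207)
11^256 ≡ 256^2 = 65536 ≡ 358 (mod 1207)
11^512 ≡ 358^2 = 128164 ≡ 222 (mod 1207)
11^1024 ≡ 222^2 = 49284 ≡ 1004 (mod 1207)
1206 = 1024 + 128 + 32 + 16 + 4 + 2 in binary powers of 2.
So 11^1206 ≡ 1004 · 256 · 1140 · 783 · 157 · 121 ≡ 144 (mod 1207).
Since 144 ≠ 1, base 11 is a Fermat witness: 1207 is composite.

144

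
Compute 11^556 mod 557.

1

11^1 ≡ 11 (mod 557)
11^2 ≡ 11^2 = 121 ≡ 121 (mod 557)
11^4 ≡ 121^2 = 14641 ≡ 159 (mod 557)
11^8 ≡ 159^2 = 25281 ≡ 216 (mod 557)
11^16 ≡ 216^2 = 46656 ≡ 425 (mod 557)
11^32 ≡ 425^2 = 180625 ≡ 157 (mod 557)
11^64 ≡ 157^2 = 24649 ≡ 141 (mod 557)
11^128 ≡ 141^2 = 19881 ≡ 386 (mod 557)
11^256 ≡ 386^2 = 148996 ≡ 277 (mod 557)
11^512 ≡ 277^2 = 76729 ≡ 420 (mod 557)
556 = 512 + 32 + 8 + 4 in binary powers of 2.
So 11^556 ≡ 420 · 157 · 216 · 159 ≡ 1 (mod 557).
Since the result is 1, base 11 gives no evidence that 557 is composite.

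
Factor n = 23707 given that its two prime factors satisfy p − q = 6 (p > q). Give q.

151

Since p = q + 6, we have 23707 = q(q + 6), so q² + 6q − 23707 = 0.
Discriminant: 6² + 4·23707 = 36 + 94828 = 94864; √94864 = 308.
q = (−6 + 308)/2 = 151, and p = q + 6 = 157.
Check: 151 · 157 = 23707.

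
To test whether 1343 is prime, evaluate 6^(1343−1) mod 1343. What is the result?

9

6^1 ≡ 6 (mod 1343)
6^2 ≡ 6^2 = 36 ≡ 36 (mod 1343)
6^4 ≡ 36^2 = 1296 ≡ 1296 (mod 1343)
6^8 ≡ 1296^2 = 1679616 ≡ 866 (mod 1343)
6^16 ≡ 866^2 = 749956 ≡ 562 (mod 1343)
6^32 ≡ 562^2 = 315844 ≡ 239 (mod 1343)
6^64 ≡ 239^2 = 57121 ≡ 715 (mod 1343)
6^128 ≡ 715^2 = 511225 ≡ 885 (mod 1343)
6^256 ≡ 885^2 = 783225 ≡ 256 (mod 1343)
6^512 ≡ 256^2 = 65536 ≡ 1072 (mod 1343)
6^1024 ≡ 1072^2 = 1149184 ≡ 919 (mod 1343)
1342 = 1024 + 256 + 32 + 16 + 8 + 4 + 2 in binary powers of 2.
So 6^1342 ≡ 919 · 256 · 239 · 562 · 866 · 1296 · 36 ≡ 9 (mod 1343).
Since 9 ≠ 1, base 6 is a Fermat witness: 1343 is composite.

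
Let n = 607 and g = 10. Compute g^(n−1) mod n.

1

10^1 ≡ 10 (mod 607)
10^2 ≡ 10^2 = 100 ≡ 100 (mod 607)
10^4 ≡ 100^2 = 10000 ≡ 288 (mod 607)
10^8 ≡ 288^2 = 82944 ≡ 392 (mod 607)
10^16 ≡ 392^2 = 153664 ≡ 93 (mod 607)
10^32 ≡ 93^2 = 8649 ≡ 151 (mod 607)
10^64 ≡ 151^2 = 22801 ≡ 342 (mod 607)
10^128 ≡ 342^2 = 116964 ≡ 420 (mod 607)
10^256 ≡ 420^2 = 176400 ≡ 370 (mod 607)
10^512 ≡ 370^2 = 136900 ≡ 325 (mod 607)
606 = 512 + 64 + 16 + 8 + 4 + 2 in binary powers of 2.
So 10^606 ≡ 325 · 342 · 93 · 392 · 288 · 100 ≡ 1 (mod 607).
Since the result is 1, base 10 gives no evidence that 607 is composite.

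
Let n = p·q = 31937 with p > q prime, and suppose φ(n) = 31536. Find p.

293

φ(n) = (p−1)(q−1) = n − (p+q) + 1, so p + q = 31937 − 31536 + 1 = 402.
p and q are the roots of t² − 402t + 31937 = 0.
Discriminant: 402² − 4·31937 = 161604 − 127748 = 33856; √33856 = 184.
q = (402 − 184)/2 = 109, p = (402 + 184)/2 = 293.
Check: 109 · 293 = 31937.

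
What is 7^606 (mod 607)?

7^1 ≡ 7 (mod 607)
7^2 ≡ 7^2 = 49 ≡ 49 (mod 607)
7^4 ≡ 49^2 = 2401 ≡ 580 (mod 607)
7^8 ≡ 580^2 = 336400 ≡ 122 (mod 607)
7^16 ≡ 122^2 = 14884 ≡ 316 (mod 607)
7^32 ≡ 316^2 = 99856 ≡ 308 (mod 607)
7^64 ≡ 308^2 = 94864 ≡ 172 (mod 607)
7^128 ≡ 172^2 = 29584 ≡ 448 (mod 607)
7^256 ≡ 448^2 = 200704 ≡ 394 (mod 607)
7^512 ≡ 394^2 = 155236 ≡ 451 (mod 607)
606 = 512 + 64 + 16 + 8 + 4 + 2 in binary powers of 2.
So 7^606 ≡ 451 · 172 · 316 · 122 · 580 · 49 ≡ 1 (mod 607).
Since the result is 1, base 7 gives no evidence that 607 is composite.

1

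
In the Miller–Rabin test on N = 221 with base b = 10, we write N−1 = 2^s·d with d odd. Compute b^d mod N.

192

221 − 1 = 220 = 2^2 · 55, so d = 55.
10^1 ≡ 10 (mod 221)
10^2 ≡ 10^2 = 100 ≡ 100 (mod 221)
10^4 ≡ 100^2 = 10000 ≡ 55 (mod 221)
10^8 ≡ 55^2 = 3025 ≡ 152 (mod 221)
10^16 ≡ 152^2 = 23104 ≡ 120 (mod 221)
10^32 ≡ 120^2 = 14400 ≡ 35 (mod 221)
55 = 32 + 16 + 4 + 2 + 1 in binary powers of 2.
So 10^55 ≡ 35 · 120 · 55 · 100 · 10 ≡ 192 (mod 221).
Squaring chain: 192 → 178; never reaches −1, so base 10 is a Miller–Rabin witness that 221 is composite.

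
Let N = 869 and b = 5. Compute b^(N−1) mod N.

5^1 ≡ 5 (mod 869)
5^2 ≡ 5^2 = 25 ≡ 25 (mod 869)
5^4 ≡ 25^2 = 625 ≡ 625 (mod 869)
5^8 ≡ 625^2 = 390625 ≡ 444 (mod 869)
5^16 ≡ 444^2 = 197136 ≡ 742 (mod 869)
5^32 ≡ 742^2 = 550564 ≡ 487 (mod 869)
5^64 ≡ 487^2 = 237169 ≡ 801 (mod 869)
5^128 ≡ 801^2 = 641601 ≡ 279 (mod 869)
5^256 ≡ 279^2 = 77841 ≡ 500 (mod 869)
5^512 ≡ 500^2 = 250000 ≡ 597 (mod 869)
868 = 512 + 256 + 64 + 32 + 4 in binary powers of 2.
So 5^868 ≡ 597 · 500 · 801 · 487 · 625 ≡ 356 (mod 869).
Since 356 ≠ 1, base 5 is a Fermat witness: 869 is composite.

356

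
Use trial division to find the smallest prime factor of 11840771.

11840771 is odd.
Digit sum 29, not divisible by 3.
Ends in 1: not divisible by 5.
7: 11840771 = 7·1691538 + 5
11: 11840771 = 11·1076433 + 8
13: 11840771 = 13·910828 + 7
17: 11840771 = 17·696515 + 16
19: 11840771 = 19·623198 + 9
23: 11840771 = 23·514816 + 3
29: 11840771 = 29·408302 + 13
31: 11840771 = 31·381960 + 11
37: 11840771 = 37·320020 + 31
41: 11840771 = 41·288799 + 12
43: 11840771 = 43·275366 + 33
47: 11840771 = 47·251931 + 14
53: 11840771 = 53·223410 + 41
59: 11840771 = 59·200691 + 2
61: 11840771 = 61·194111

61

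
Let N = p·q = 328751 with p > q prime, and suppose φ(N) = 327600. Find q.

φ(n) = (p−1)(q−1) = n − (p+q) + 1, so p + q = 328751 − 327600 + 1 = 1152.
p and q are the roots of t² − 1152t + 328751 = 0.
Discriminant: 1152² − 4·328751 = 1327104 − 1315004 = 12100; √12100 = 110.
q = (1152 − 110)/2 = 521, p = (1152 + 110)/2 = 631.
Check: 521 · 631 = 328751.

521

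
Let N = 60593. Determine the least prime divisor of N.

60593 is odd.
Digit sum 23, not divisible by 3.
Ends in 3: not divisible by 5.
7: 60593 = 7·8656 + 1
11: 60593 = 11·5508 + 5
13: 60593 = 13·4661

13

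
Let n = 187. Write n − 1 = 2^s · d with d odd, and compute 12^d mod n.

133

187 − 1 = 186 = 2^1 · 93, so d = 93.
12^1 ≡ 12 (mod 187)
12^2 ≡ 12^2 = 144 ≡ 144 (mod 187)
12^4 ≡ 144^2 = 20736 ≡ 166 (mod 187)
12^8 ≡ 166^2 = 27556 ≡ 67 (mod 187)
12^16 ≡ 67^2 = 4489 ≡ 1 (mod 187)
12^32 ≡ 1^2 = 1 ≡ 1 (mod 187)
12^64 ≡ 1^2 = 1 ≡ 1 (mod 187)
93 = 64 + 16 + 8 + 4 + 1 in binary powers of 2.
So 12^93 ≡ 1 · 1 · 67 · 166 · 12 ≡ 133 (mod 187).
Squaring chain: 133; never reaches −1, so base 12 is a Miller–Rabin witness that 187 is composite.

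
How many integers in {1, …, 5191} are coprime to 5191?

4984

Factor: 5191 = 29 · 179.
φ(5191) = (29−1) · (179−1) = 28 · 178 = 4984.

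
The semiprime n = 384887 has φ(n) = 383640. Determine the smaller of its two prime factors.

φ(n) = (p−1)(q−1) = n − (p+q) + 1, so p + q = 384887 − 383640 + 1 = 1248.
p and q are the roots of t² − 1248t + 384887 = 0.
Discriminant: 1248² − 4·384887 = 1557504 − 1539548 = 17956; √17956 = 134.
q = (1248 − 134)/2 = 557, p = (1248 + 134)/2 = 691.
Check: 557 · 691 = 384887.

557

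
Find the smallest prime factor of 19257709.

19257709 is odd.
Digit sum 40, not divisible by 3.
Ends in 9: not divisible by 5.
7: 19257709 = 7·2751101 + 2
11: 19257709 = 11·1750700 + 9
13: 19257709 = 13·1481362 + 3
17: 19257709 = 17·1132806 + 7
19: 19257709 = 19·1013563 + 12
23: 19257709 = 23·837291 + 16
29: 19257709 = 29·664058 + 27
31: 19257709 = 31·621216 + 13
37: 19257709 = 37·520478 + 23
41: 19257709 = 41·469700 + 9
43: 19257709 = 43·447853 + 30
47: 19257709 = 47·409738 + 23
53: 19257709 = 53·363353

53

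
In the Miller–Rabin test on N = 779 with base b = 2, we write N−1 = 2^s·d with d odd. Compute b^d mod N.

471

779 − 1 = 778 = 2^1 · 389, so d = 389.
2^1 ≡ 2 (mod 779)
2^2 ≡ 2^2 = 4 ≡ 4 (mod 779)
2^4 ≡ 4^2 = 16 ≡ 16 (mod 779)
2^8 ≡ 16^2 = 256 ≡ 256 (mod 779)
2^16 ≡ 256^2 = 65536 ≡ 100 (mod 779)
2^32 ≡ 100^2 = 10000 ≡ 652 (mod 779)
2^64 ≡ 652^2 = 425104 ≡ 549 (mod 779)
2^128 ≡ 549^2 = 301401 ≡ 707 (mod 779)
2^256 ≡ 707^2 = 499849 ≡ 510 (mod 779)
389 = 256 + 128 + 4 + 1 in binary powers of 2.
So 2^389 ≡ 510 · 707 · 16 · 2 ≡ 471 (mod 779).
Squaring chain: 471; never reaches −1, so base 2 is a Miller–Rabin witness that 779 is composite.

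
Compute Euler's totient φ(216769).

183696

Factor: 216769 = 7 · 173 · 179.
φ(216769) = (7−1) · (173−1) · (179−1) = 6 · 172 · 178 = 183696.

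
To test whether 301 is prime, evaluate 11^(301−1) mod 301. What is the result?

176

11^1 ≡ 11 (mod 301)
11^2 ≡ 11^2 = 121 ≡ 121 (mod 301)
11^4 ≡ 121^2 = 14641 ≡ 193 (mod 301)
11^8 ≡ 193^2 = 37249 ≡ 226 (mod 301)
11^16 ≡ 226^2 = 51076 ≡ 207 (mod 301)
11^32 ≡ 207^2 = 42849 ≡ 107 (mod 301)
11^64 ≡ 107^2 = 11449 ≡ 11 (mod 301)
11^128 ≡ 11^2 = 121 ≡ 121 (mod 301)
11^256 ≡ 121^2 = 14641 ≡ 193 (mod 301)
300 = 256 + 32 + 8 + 4 in binary powers of 2.
So 11^300 ≡ 193 · 107 · 226 · 193 ≡ 176 (mod 301).
Since 176 ≠ 1, base 11 is a Fermat witness: 301 is composite.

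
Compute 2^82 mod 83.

2^1 ≡ 2 (mod 83)
2^2 ≡ 2^2 = 4 ≡ 4 (mod 83)
2^4 ≡ 4^2 = 16 ≡ 16 (mod 83)
2^8 ≡ 16^2 = 256 ≡ 7 (mod 83)
2^16 ≡ 7^2 = 49 ≡ 49 (mod 83)
2^32 ≡ 49^2 = 2401 ≡ 77 (mod 83)
2^64 ≡ 77^2 = 5929 ≡ 36 (mod 83)
82 = 64 + 16 + 2 in binary powers of 2.
So 2^82 ≡ 36 · 49 · 4 ≡ 1 (mod 83).
Since the result is 1, base 2 gives no evidence that 83 is composite.

1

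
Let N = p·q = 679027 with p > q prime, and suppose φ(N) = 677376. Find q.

769

φ(n) = (p−1)(q−1) = n − (p+q) + 1, so p + q = 679027 − 677376 + 1 = 1652.
p and q are the roots of t² − 1652t + 679027 = 0.
Discriminant: 1652² − 4·679027 = 2729104 − 2716108 = 12996; √12996 = 114.
q = (1652 − 114)/2 = 769, p = (1652 + 114)/2 = 883.
Check: 769 · 883 = 679027.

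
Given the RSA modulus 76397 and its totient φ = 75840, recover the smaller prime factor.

241

φ(n) = (p−1)(q−1) = n − (p+q) + 1, so p + q = 76397 − 75840 + 1 = 558.
p and q are the roots of t² − 558t + 76397 = 0.
Discriminant: 558² − 4·76397 = 311364 − 305588 = 5776; √5776 = 76.
q = (558 − 76)/2 = 241, p = (558 + 76)/2 = 317.
Check: 241 · 317 = 76397.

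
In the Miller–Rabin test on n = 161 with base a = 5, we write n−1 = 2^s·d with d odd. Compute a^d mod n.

66

161 − 1 = 160 = 2^5 · 5, so d = 5.
5^1 ≡ 5 (mod 161)
5^2 ≡ 5^2 = 25 ≡ 25 (mod 161)
5^4 ≡ 25^2 = 625 ≡ 142 (mod 161)
5 = 4 + 1 in binary powers of 2.
So 5^5 ≡ 142 · 5 ≡ 66 (mod 161).
Squaring chain: 66 → 9 → 81 → 121 → 151; never reaches −1, so base 5 is a Miller–Rabin witness that 161 is composite.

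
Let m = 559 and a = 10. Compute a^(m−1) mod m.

10^1 ≡ 10 (mod 559)
10^2 ≡ 10^2 = 100 ≡ 100 (mod 559)
10^4 ≡ 100^2 = 10000 ≡ 497 (mod 559)
10^8 ≡ 497^2 = 247009 ≡ 490 (mod 559)
10^16 ≡ 490^2 = 240100 ≡ 289 (mod 559)
10^32 ≡ 289^2 = 83521 ≡ 230 (mod 559)
10^64 ≡ 230^2 = 52900 ≡ 354 (mod 559)
10^128 ≡ 354^2 = 125316 ≡ 100 (mod 559)
10^256 ≡ 100^2 = 10000 ≡ 497 (mod 559)
10^512 ≡ 497^2 = 247009 ≡ 490 (mod 559)
558 = 512 + 32 + 8 + 4 + 2 in binary powers of 2.
So 10^558 ≡ 490 · 230 · 490 · 497 · 100 ≡ 365 (mod 559).
Since 365 ≠ 1, base 10 is a Fermat witness: 559 is composite.

365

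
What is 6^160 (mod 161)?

6^1 ≡ 6 (mod 161)
6^2 ≡ 6^2 = 36 ≡ 36 (mod 161)
6^4 ≡ 36^2 = 1296 ≡ 8 (mod 161)
6^8 ≡ 8^2 = 64 ≡ 64 (mod 161)
6^16 ≡ 64^2 = 4096 ≡ 71 (mod 161)
6^32 ≡ 71^2 = 5041 ≡ 50 (mod 161)
6^64 ≡ 50^2 = 2500 ≡ 85 (mod 161)
6^128 ≡ 85^2 = 7225 ≡ 141 (mod 161)
160 = 128 + 32 in binary powers of 2.
So 6^160 ≡ 141 · 50 ≡ 127 (mod 161).
Since 127 ≠ 1, base 6 is a Fermat witness: 161 is composite.

127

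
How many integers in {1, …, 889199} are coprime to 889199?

Factor: 889199 = 89 · 97 · 103.
φ(889199) = (89−1) · (97−1) · (103−1) = 88 · 96 · 102 = 861696.

861696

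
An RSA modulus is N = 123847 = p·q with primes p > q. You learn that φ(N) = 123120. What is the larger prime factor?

φ(n) = (p−1)(q−1) = n − (p+q) + 1, so p + q = 123847 − 123120 + 1 = 728.
p and q are the roots of t² − 728t + 123847 = 0.
Discriminant: 728² − 4·123847 = 529984 − 495388 = 34596; √34596 = 186.
q = (728 − 186)/2 = 271, p = (728 + 186)/2 = 457.
Check: 271 · 457 = 123847.

457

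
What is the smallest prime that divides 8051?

8051 is odd.
Digit sum 14, not divisible by 3.
Ends in 1: not divisible by 5.
7: 8051 = 7·1150 + 1
11: 8051 = 11·731 + 10
13: 8051 = 13·619 + 4
17: 8051 = 17·473 + 10
19: 8051 = 19·423 + 14
23: 8051 = 23·350 + 1
29: 8051 = 29·277 + 18
31: 8051 = 31·259 + 22
37: 8051 = 37·217 + 22
41: 8051 = 41·196 + 15
43: 8051 = 43·187 + 10
47: 8051 = 47·171 + 14
53: 8051 = 53·151 + 48
59: 8051 = 59·136 + 27
61: 8051 = 61·131 + 60
67: 8051 = 67·120 + 11
71: 8051 = 71·113 + 28
73: 8051 = 73·110 + 21
79: 8051 = 79·101 + 72
83: 8051 = 83·97

83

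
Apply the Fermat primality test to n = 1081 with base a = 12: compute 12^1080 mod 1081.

12^1 ≡ 12 (mod 1081)
12^2 ≡ 12^2 = 144 ≡ 144 (mod 1081)
12^4 ≡ 144^2 = 20736 ≡ 197 (mod 1081)
12^8 ≡ 197^2 = 38809 ≡ 974 (mod 1081)
12^16 ≡ 974^2 = 948676 ≡ 639 (mod 1081)
12^32 ≡ 639^2 = 408321 ≡ 784 (mod 1081)
12^64 ≡ 784^2 = 614656 ≡ 648 (mod 1081)
12^128 ≡ 648^2 = 419904 ≡ 476 (mod 1081)
12^256 ≡ 476^2 = 226576 ≡ 647 (mod 1081)
12^512 ≡ 647^2 = 418609 ≡ 262 (mod 1081)
12^1024 ≡ 262^2 = 68644 ≡ 541 (mod 1081)
1080 = 1024 + 32 + 16 + 8 in binary powers of 2.
So 12^1080 ≡ 541 · 784 · 639 · 974 ≡ 98 (mod 1081).
Since 98 ≠ 1, base 12 is a Fermat witness: 1081 is composite.

98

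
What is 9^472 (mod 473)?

9^1 ≡ 9 (mod 473)
9^2 ≡ 9^2 = 81 ≡ 81 (mod 473)
9^4 ≡ 81^2 = 6561 ≡ 412 (mod 473)
9^8 ≡ 412^2 = 169744 ≡ 410 (mod 473)
9^16 ≡ 410^2 = 168100 ≡ 185 (mod 473)
9^32 ≡ 185^2 = 34225 ≡ 169 (mod 473)
9^64 ≡ 169^2 = 28561 ≡ 181 (mod 473)
9^128 ≡ 181^2 = 32761 ≡ 124 (mod 473)
9^256 ≡ 124^2 = 15376 ≡ 240 (mod 473)
472 = 256 + 128 + 64 + 16 + 8 in binary powers of 2.
So 9^472 ≡ 240 · 124 · 181 · 185 · 410 ≡ 444 (mod 473).
Since 444 ≠ 1, base 9 is a Fermat witness: 473 is composite.

444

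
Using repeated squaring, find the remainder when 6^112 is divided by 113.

1

6^1 ≡ 6 (mod 113)
6^2 ≡ 6^2 = 36 ≡ 36 (mod 113)
6^4 ≡ 36^2 = 1296 ≡ 53 (mod 113)
6^8 ≡ 53^2 = 2809 ≡ 97 (mod 113)
6^16 ≡ 97^2 = 9409 ≡ 30 (mod 113)
6^32 ≡ 30^2 = 900 ≡ 109 (mod 113)
6^64 ≡ 109^2 = 11881 ≡ 16 (mod 113)
112 = 64 + 32 + 16 in binary powers of 2.
So 6^112 ≡ 16 · 109 · 30 ≡ 1 (mod 113).
Since the result is 1, base 6 gives no evidence that 113 is composite.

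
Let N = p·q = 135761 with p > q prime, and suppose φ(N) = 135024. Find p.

389

φ(n) = (p−1)(q−1) = n − (p+q) + 1, so p + q = 135761 − 135024 + 1 = 738.
p and q are the roots of t² − 738t + 135761 = 0.
Discriminant: 738² − 4·135761 = 544644 − 543044 = 1600; √1600 = 40.
q = (738 − 40)/2 = 349, p = (738 + 40)/2 = 389.
Check: 349 · 389 = 135761.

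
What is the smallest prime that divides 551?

551 is odd.
Digit sum 11, not divisible by 3.
Ends in 1: not divisible by 5.
7: 551 = 7·78 + 5
11: 551 = 11·50 + 1
13: 551 = 13·42 + 5
17: 551 = 17·32 + 7
19: 551 = 19·29

19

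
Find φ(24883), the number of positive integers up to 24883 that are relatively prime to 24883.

Factor: 24883 = 149 · 167.
φ(24883) = (149−1) · (167−1) = 148 · 166 = 24568.

24568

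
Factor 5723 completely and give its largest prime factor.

5723 = 59 · 97
97 is prime.
So 5723 = 59 · 97; the largest prime factor is 97.

97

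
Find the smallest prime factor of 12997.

41

12997 is odd.
Digit sum 28, not divisible by 3.
Ends in 7: not divisible by 5.
7: 12997 = 7·1856 + 5
11: 12997 = 11·1181 + 6
13: 12997 = 13·999 + 10
17: 12997 = 17·764 + 9
19: 12997 = 19·684 + 1
23: 12997 = 23·565 + 2
29: 12997 = 29·448 + 5
31: 12997 = 31·419 + 8
37: 12997 = 37·351 + 10
41: 12997 = 41·317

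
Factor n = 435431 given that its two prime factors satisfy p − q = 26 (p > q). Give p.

Since p = q + 26, we have 435431 = q(q + 26), so q² + 26q − 435431 = 0.
Discriminant: 26² + 4·435431 = 676 + 1741724 = 1742400; √1742400 = 1320.
q = (−26 + 1320)/2 = 647, and p = q + 26 = 673.
Check: 647 · 673 = 435431.

673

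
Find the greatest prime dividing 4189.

71

4189 = 59 · 71
71 is prime.
So 4189 = 59 · 71; the largest prime factor is 71.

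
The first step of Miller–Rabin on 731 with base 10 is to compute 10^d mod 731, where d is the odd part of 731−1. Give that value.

731 − 1 = 730 = 2^1 · 365, so d = 365.
10^1 ≡ 10 (mod 731)
10^2 ≡ 10^2 = 100 ≡ 100 (mod 731)
10^4 ≡ 100^2 = 10000 ≡ 497 (mod 731)
10^8 ≡ 497^2 = 247009 ≡ 662 (mod 731)
10^16 ≡ 662^2 = 438244 ≡ 375 (mod 731)
10^32 ≡ 375^2 = 140625 ≡ 273 (mod 731)
10^64 ≡ 273^2 = 74529 ≡ 698 (mod 731)
10^128 ≡ 698^2 = 487204 ≡ 358 (mod 731)
10^256 ≡ 358^2 = 128164 ≡ 239 (mod 731)
365 = 256 + 64 + 32 + 8 + 4 + 1 in binary powers of 2.
So 10^365 ≡ 239 · 698 · 273 · 662 · 497 · 10 ≡ 232 (mod 731).
Squaring chain: 232; never reaches −1, so base 10 is a Miller–Rabin witness that 731 is composite.

232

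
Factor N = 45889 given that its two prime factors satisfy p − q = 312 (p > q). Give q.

Since p = q + 312, we have 45889 = q(q + 312), so q² + 312q − 45889 = 0.
Discriminant: 312² + 4·45889 = 97344 + 183556 = 280900; √280900 = 530.
q = (−312 + 530)/2 = 109, and p = q + 312 = 421.
Check: 109 · 421 = 45889.

109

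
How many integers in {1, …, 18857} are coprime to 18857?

Factor: 18857 = 109 · 173.
φ(18857) = (109−1) · (173−1) = 108 · 172 = 18576.

18576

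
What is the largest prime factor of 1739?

47

1739 = 37 · 47
47 is prime.
So 1739 = 37 · 47; the largest prime factor is 47.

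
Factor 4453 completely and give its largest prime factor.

4453 = 61 · 73
73 is prime.
So 4453 = 61 · 73; the largest prime factor is 73.

73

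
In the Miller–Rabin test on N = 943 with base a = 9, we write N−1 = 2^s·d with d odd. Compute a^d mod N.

278

943 − 1 = 942 = 2^1 · 471, so d = 471.
9^1 ≡ 9 (mod 943)
9^2 ≡ 9^2 = 81 ≡ 81 (mod 943)
9^4 ≡ 81^2 = 6561 ≡ 903 (mod 943)
9^8 ≡ 903^2 = 815409 ≡ 657 (mod 943)
9^16 ≡ 657^2 = 431649 ≡ 698 (mod 943)
9^32 ≡ 698^2 = 487204 ≡ 616 (mod 943)
9^64 ≡ 616^2 = 379456 ≡ 370 (mod 943)
9^128 ≡ 370^2 = 136900 ≡ 165 (mod 943)
9^256 ≡ 165^2 = 27225 ≡ 821 (mod 943)
471 = 256 + 128 + 64 + 16 + 4 + 2 + 1 in binary powers of 2.
So 9^471 ≡ 821 · 165 · 370 · 698 · 903 · 81 · 9 ≡ 278 (mod 943).
Squaring chain: 278; never reaches −1, so base 9 is a Miller–Rabin witness that 943 is composite.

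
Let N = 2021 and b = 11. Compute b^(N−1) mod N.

1741

11^1 ≡ 11 (mod 2021)
11^2 ≡ 11^2 = 121 ≡ 121 (mod 2021)
11^4 ≡ 121^2 = 14641 ≡ 494 (mod 2021)
11^8 ≡ 494^2 = 244036 ≡ 1516 (mod 2021)
11^16 ≡ 1516^2 = 2298256 ≡ 379 (mod 2021)
11^32 ≡ 379^2 = 143641 ≡ 150 (mod 2021)
11^64 ≡ 150^2 = 22500 ≡ 269 (mod 2021)
11^128 ≡ 269^2 = 72361 ≡ 1626 (mod 2021)
11^256 ≡ 1626^2 = 2643876 ≡ 408 (mod 2021)
11^512 ≡ 408^2 = 166464 ≡ 742 (mod 2021)
11^1024 ≡ 742^2 = 550564 ≡ 852 (mod 2021)
2020 = 1024 + 512 + 256 + 128 + 64 + 32 + 4 in binary powers of 2.
So 11^2020 ≡ 852 · 742 · 408 · 1626 · 269 · 150 · 494 ≡ 1741 (mod 2021).
Since 1741 ≠ 1, base 11 is a Fermat witness: 2021 is composite.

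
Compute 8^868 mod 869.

368

8^1 ≡ 8 (mod 869)
8^2 ≡ 8^2 = 64 ≡ 64 (mod 869)
8^4 ≡ 64^2 = 4096 ≡ 620 (mod 869)
8^8 ≡ 620^2 = 384400 ≡ 302 (mod 869)
8^16 ≡ 302^2 = 91204 ≡ 828 (mod 869)
8^32 ≡ 828^2 = 685584 ≡ 812 (mod 869)
8^64 ≡ 812^2 = 659344 ≡ 642 (mod 869)
8^128 ≡ 642^2 = 412164 ≡ 258 (mod 869)
8^256 ≡ 258^2 = 66564 ≡ 520 (mod 869)
8^512 ≡ 520^2 = 270400 ≡ 141 (mod 869)
868 = 512 + 256 + 64 + 32 + 4 in binary powers of 2.
So 8^868 ≡ 141 · 520 · 642 · 812 · 620 ≡ 368 (mod 869).
Since 368 ≠ 1, base 8 is a Fermat witness: 869 is composite.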